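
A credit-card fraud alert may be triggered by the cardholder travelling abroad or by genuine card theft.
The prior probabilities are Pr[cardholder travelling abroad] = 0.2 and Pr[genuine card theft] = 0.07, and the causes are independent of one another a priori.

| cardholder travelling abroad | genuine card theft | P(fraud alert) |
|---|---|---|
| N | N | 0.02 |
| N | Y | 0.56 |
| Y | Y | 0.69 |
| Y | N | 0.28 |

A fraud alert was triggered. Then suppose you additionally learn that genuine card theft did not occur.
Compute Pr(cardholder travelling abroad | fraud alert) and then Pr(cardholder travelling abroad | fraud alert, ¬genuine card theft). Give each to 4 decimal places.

For the numerator, keep only cardholder travelling abroad=true terms: 0.052080 + 0.009660 = 0.061740
Normalizer over all consistent configurations: 0.02*0.8*0.93 + 0.56*0.8*0.07 + 0.28*0.2*0.93 + 0.69*0.2*0.07 = 0.107980
Posterior = 0.061740 / 0.107980 ≈ 0.5718

Now also conditioning on genuine card theft≠true:
Sum P(fraud alert|·) weighted by the priors over both values of cardholder travelling abroad:
  P(fraud alert | ¬genuine card theft) = 0.02*0.8 + 0.28*0.2
        = 0.016000 + 0.056000 = 0.072000
Configurations with cardholder travelling abroad contribute 0.056000, so
  P(cardholder travelling abroad | fraud alert, ¬genuine card theft) = 0.056000 / 0.072000 ≈ 0.7778

Pr(cardholder travelling abroad | fraud alert) ≈ 0.5718; Pr(cardholder travelling abroad | fraud alert, ¬genuine card theft) ≈ 0.7778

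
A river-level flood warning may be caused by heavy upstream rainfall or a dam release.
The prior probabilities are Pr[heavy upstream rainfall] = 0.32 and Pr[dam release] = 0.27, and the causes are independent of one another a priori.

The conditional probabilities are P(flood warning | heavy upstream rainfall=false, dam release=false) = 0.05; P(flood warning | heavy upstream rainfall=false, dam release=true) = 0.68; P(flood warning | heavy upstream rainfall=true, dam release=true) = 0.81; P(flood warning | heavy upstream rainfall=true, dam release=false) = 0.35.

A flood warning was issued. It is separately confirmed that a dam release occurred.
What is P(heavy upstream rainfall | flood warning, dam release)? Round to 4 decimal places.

P(heavy upstream rainfall | flood warning, dam release) ≈ 0.3592

Numerator (weight on configurations with heavy upstream rainfall): 0.81*0.32 = 0.259200
Normalizer over all consistent configurations: 0.68*0.68 + 0.81*0.32 = 0.721600
P(heavy upstream rainfall | flood warning, dam release) = 0.259200/0.721600 ≈ 0.3592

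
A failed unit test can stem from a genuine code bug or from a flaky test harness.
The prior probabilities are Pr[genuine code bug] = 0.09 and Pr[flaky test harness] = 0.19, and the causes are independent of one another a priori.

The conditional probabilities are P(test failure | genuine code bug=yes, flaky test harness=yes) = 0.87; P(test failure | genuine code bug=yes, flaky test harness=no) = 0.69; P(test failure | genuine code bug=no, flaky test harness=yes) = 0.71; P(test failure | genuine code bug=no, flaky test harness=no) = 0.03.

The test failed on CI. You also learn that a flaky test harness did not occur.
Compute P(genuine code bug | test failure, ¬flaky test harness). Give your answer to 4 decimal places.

Numerator (weight on configurations with genuine code bug): 0.69·0.09 = 0.062100
The normalizing constant is 0.03·0.91 + 0.69·0.09 = 0.089400
P(genuine code bug | test failure, ¬flaky test harness) = 0.062100/0.089400 ≈ 0.6946

P(genuine code bug | test failure, ¬flaky test harness) ≈ 0.6946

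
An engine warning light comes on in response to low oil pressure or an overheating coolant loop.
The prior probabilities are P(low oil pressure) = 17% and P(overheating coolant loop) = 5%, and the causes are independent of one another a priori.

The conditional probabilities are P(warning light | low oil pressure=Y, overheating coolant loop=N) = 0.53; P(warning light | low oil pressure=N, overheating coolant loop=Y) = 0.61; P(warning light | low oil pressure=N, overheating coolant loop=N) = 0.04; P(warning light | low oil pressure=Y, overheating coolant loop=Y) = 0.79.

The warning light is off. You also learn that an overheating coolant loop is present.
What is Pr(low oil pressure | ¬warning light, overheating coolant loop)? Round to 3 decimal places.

For the numerator, keep only low oil pressure=true terms: 0.21·0.17 = 0.035700
Normalizer over all consistent configurations: 0.39·0.83 + 0.21·0.17 = 0.359400
Posterior = 0.035700 / 0.359400 ≈ 0.099

Pr(low oil pressure | ¬warning light, overheating coolant loop) ≈ 0.099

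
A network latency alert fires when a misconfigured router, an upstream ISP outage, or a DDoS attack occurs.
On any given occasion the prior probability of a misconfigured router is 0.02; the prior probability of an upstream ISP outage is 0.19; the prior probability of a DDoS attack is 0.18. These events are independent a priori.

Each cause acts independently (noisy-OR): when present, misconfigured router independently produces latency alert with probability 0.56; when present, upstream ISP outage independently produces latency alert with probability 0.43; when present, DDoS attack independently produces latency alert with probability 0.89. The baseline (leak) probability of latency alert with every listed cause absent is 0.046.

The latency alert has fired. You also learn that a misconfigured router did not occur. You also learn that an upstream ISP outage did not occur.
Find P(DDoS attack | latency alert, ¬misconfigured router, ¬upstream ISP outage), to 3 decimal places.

P(DDoS attack | latency alert, ¬misconfigured router, ¬upstream ISP outage) ≈ 0.810

Under noisy-OR, P(latency alert | causes) = 1 − (1−0.046)·∏(1−qᵢ) over the active causes.
P(latency alert | ¬misconfigured router, ¬upstream ISP outage) = 0.046·0.82 + 0.89506·0.18 = 0.037720 + 0.161111 = 0.198831
Of this, 0.161111 comes from 0.89506·0.18 (the DDoS attack=true cases).
Hence the posterior is 0.161111/0.198831 ≈ 0.810.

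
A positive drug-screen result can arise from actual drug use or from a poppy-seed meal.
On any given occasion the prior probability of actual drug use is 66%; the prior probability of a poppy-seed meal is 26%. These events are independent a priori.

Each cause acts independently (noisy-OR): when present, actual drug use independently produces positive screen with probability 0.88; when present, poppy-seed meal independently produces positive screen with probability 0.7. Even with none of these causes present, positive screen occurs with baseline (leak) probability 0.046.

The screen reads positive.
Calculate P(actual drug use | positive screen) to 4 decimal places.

Under noisy-OR, P(positive screen | causes) = 1 − (1−0.046)·∏(1−qᵢ) over the active causes.
P(positive screen) = 0.046*0.34*0.74 + 0.7138*0.34*0.26 + 0.88552*0.66*0.74 + 0.965656*0.66*0.26 = 0.011574 + 0.063100 + 0.432488 + 0.165707 = 0.672869
Of this, 0.598195 comes from 0.432488 + 0.165707 (the actual drug use=true cases).
P(actual drug use | positive screen) = 0.598195 / 0.672869 ≈ 0.8890

P(actual drug use | positive screen) ≈ 0.8890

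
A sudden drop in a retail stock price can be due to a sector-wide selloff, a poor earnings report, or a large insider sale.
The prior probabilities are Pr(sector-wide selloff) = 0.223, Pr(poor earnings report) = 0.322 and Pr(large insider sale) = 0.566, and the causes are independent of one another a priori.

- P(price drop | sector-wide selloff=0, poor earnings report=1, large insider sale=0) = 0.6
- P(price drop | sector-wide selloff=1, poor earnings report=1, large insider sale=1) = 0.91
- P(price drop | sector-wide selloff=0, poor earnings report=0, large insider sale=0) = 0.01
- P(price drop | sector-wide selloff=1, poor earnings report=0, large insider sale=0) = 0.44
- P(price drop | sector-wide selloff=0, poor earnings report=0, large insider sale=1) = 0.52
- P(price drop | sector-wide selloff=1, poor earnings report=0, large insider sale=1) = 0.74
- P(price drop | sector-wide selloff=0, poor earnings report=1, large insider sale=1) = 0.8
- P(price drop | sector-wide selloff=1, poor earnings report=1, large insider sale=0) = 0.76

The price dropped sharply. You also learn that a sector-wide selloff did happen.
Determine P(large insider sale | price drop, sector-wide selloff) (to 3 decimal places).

By total probability over the 4 (poor earnings report, large insider sale) configurations:
  P(price drop | sector-wide selloff) = 0.44×0.678×0.434 + 0.74×0.678×0.566 + 0.76×0.322×0.434 + 0.91×0.322×0.566
        = 0.129471 + 0.283974 + 0.106208 + 0.165849 = 0.685502
Configurations with large insider sale contribute 0.449823, so
  P(large insider sale | price drop, sector-wide selloff) = 0.449823 / 0.685502 ≈ 0.656

P(large insider sale | price drop, sector-wide selloff) ≈ 0.656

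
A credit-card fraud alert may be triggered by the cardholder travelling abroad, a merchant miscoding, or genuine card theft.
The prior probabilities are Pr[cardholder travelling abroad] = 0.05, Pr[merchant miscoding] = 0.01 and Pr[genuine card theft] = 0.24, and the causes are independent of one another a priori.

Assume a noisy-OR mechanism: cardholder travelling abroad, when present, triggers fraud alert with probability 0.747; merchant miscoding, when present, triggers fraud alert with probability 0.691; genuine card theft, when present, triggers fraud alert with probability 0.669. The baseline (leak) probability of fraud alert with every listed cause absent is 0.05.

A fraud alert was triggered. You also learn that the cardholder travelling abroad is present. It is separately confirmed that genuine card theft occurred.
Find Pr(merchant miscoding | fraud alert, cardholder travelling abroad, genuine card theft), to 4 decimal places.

Under noisy-OR, P(fraud alert | causes) = 1 − (1−0.05)·∏(1−qᵢ) over the active causes.
By total probability over both values of merchant miscoding:
  P(fraud alert | cardholder travelling abroad, genuine card theft) = 0.920444×0.99 + 0.975417×0.01
        = 0.911240 + 0.009754 = 0.920994
Configurations with merchant miscoding contribute 0.009754, so
  P(merchant miscoding | fraud alert, cardholder travelling abroad, genuine card theft) = 0.009754 / 0.920994 ≈ 0.0106

Pr(merchant miscoding | fraud alert, cardholder travelling abroad, genuine card theft) ≈ 0.0106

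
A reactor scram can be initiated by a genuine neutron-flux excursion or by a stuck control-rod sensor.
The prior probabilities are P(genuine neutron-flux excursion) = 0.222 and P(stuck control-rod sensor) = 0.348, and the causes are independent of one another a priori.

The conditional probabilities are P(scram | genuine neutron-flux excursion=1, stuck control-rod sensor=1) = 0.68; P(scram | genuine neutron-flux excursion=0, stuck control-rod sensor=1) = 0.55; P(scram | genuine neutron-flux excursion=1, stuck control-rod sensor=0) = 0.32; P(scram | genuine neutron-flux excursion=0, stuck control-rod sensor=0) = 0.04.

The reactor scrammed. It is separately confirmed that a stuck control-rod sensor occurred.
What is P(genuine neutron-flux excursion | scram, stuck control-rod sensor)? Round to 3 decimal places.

P(genuine neutron-flux excursion | scram, stuck control-rod sensor) ≈ 0.261

Numerator (weight on configurations with genuine neutron-flux excursion): 0.68×0.222 = 0.150960
Denominator P(scram | stuck control-rod sensor): 0.55×0.778 + 0.68×0.222 = 0.578860
Posterior = 0.150960 / 0.578860 ≈ 0.261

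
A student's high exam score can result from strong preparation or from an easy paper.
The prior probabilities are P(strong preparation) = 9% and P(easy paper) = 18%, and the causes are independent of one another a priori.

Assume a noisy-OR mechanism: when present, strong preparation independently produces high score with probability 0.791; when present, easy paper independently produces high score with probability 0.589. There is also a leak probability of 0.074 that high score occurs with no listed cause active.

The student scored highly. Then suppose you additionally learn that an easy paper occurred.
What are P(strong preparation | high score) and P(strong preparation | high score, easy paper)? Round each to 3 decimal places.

P(strong preparation | high score) ≈ 0.322; P(strong preparation | high score, easy paper) ≈ 0.128

Under noisy-OR, P(high score | causes) = 1 − (1−0.074)·∏(1−qᵢ) over the active causes.
Enumerate the 4 (strong preparation, easy paper) configurations and weight by the priors:
  P(high score) = 0.074·0.91·0.82 + 0.619414·0.91·0.18 + 0.806466·0.09·0.82 + 0.920458·0.09·0.18
        = 0.055219 + 0.101460 + 0.059517 + 0.014911 = 0.231107
Configurations with strong preparation contribute 0.074428, so
  P(strong preparation | high score) = 0.074428 / 0.231107 ≈ 0.322

Now also conditioning on easy paper=true:
Sum P(high score|·) weighted by the priors over both values of strong preparation:
  P(high score | easy paper) = 0.619414·0.91 + 0.920458·0.09
        = 0.563667 + 0.082841 = 0.646508
Configurations with strong preparation contribute 0.082841, so
  P(strong preparation | high score, easy paper) = 0.082841 / 0.646508 ≈ 0.128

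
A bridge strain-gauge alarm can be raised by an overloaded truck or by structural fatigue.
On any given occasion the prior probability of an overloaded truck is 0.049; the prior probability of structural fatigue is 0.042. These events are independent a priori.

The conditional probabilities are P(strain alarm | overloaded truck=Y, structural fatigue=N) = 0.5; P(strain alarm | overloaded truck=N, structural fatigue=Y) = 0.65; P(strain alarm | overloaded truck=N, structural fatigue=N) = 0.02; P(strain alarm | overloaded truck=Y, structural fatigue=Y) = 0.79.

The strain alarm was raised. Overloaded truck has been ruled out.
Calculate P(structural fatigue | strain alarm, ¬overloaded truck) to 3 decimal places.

P(structural fatigue | strain alarm, ¬overloaded truck) ≈ 0.588

Numerator (weight on configurations with structural fatigue): 0.65×0.042 = 0.027300
Normalizer over all consistent configurations: 0.02×0.958 + 0.65×0.042 = 0.046460
Posterior = 0.027300 / 0.046460 ≈ 0.588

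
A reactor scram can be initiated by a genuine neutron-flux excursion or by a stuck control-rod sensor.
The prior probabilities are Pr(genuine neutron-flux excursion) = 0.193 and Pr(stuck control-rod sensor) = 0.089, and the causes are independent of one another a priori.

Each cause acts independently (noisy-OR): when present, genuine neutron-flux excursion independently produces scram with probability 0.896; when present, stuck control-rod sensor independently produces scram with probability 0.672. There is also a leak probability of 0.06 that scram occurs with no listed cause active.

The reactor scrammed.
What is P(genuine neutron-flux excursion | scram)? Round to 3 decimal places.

P(genuine neutron-flux excursion | scram) ≈ 0.651

Under noisy-OR, P(scram | causes) = 1 − (1−0.06)·∏(1−qᵢ) over the active causes.
P(scram) = 0.06*0.807*0.911 + 0.69168*0.807*0.089 + 0.90224*0.193*0.911 + 0.967935*0.193*0.089 = 0.044111 + 0.049679 + 0.158635 + 0.016626 = 0.269051
The genuine neutron-flux excursion-present share is 0.158635 + 0.016626 = 0.175261.
Hence the posterior is 0.175261/0.269051 ≈ 0.651.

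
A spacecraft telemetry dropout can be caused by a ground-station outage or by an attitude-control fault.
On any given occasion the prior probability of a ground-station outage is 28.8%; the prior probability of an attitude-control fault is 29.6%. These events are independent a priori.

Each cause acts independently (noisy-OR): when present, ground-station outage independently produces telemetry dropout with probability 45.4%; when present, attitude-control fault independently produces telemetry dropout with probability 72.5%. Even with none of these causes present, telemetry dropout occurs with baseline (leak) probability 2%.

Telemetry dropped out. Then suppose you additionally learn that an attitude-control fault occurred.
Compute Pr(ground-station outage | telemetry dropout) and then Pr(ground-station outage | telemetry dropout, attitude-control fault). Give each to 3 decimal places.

Pr(ground-station outage | telemetry dropout) ≈ 0.505; Pr(ground-station outage | telemetry dropout, attitude-control fault) ≈ 0.321

Under noisy-OR, P(telemetry dropout | causes) = 1 − (1−0.02)·∏(1−qᵢ) over the active causes.
Weight on ground-station outage=true, given the evidence: 0.094263 + 0.072704 = 0.166967
Normalizer over all consistent configurations: 0.02×0.712×0.704 + 0.7305×0.712×0.296 + 0.46492×0.288×0.704 + 0.852853×0.288×0.296 = 0.330946
P(ground-station outage | telemetry dropout) = 0.166967/0.330946 ≈ 0.505

With the extra evidence:
Sum P(telemetry dropout|·) weighted by the priors over both values of ground-station outage:
  P(telemetry dropout | attitude-control fault) = 0.7305·0.712 + 0.852853·0.288
        = 0.520116 + 0.245622 = 0.765738
The terms with ground-station outage present sum to 0.245622, so
  P(ground-station outage | telemetry dropout, attitude-control fault) = 0.245622 / 0.765738 ≈ 0.321
— attitude-control fault explains away the evidence for ground-station outage.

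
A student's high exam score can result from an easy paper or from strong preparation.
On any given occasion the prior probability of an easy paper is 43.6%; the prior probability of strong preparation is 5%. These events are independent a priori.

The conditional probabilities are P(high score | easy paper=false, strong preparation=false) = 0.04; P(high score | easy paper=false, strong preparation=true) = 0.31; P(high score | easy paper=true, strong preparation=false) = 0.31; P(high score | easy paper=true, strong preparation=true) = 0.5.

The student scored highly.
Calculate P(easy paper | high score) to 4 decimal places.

P(high score) = 0.04*0.564*0.95 + 0.31*0.564*0.05 + 0.31*0.436*0.95 + 0.5*0.436*0.05 = 0.021432 + 0.008742 + 0.128402 + 0.010900 = 0.169476
The easy paper-present share is 0.128402 + 0.010900 = 0.139302.
So P(easy paper | high score) = 0.139302/0.169476 ≈ 0.8220.

P(easy paper | high score) ≈ 0.8220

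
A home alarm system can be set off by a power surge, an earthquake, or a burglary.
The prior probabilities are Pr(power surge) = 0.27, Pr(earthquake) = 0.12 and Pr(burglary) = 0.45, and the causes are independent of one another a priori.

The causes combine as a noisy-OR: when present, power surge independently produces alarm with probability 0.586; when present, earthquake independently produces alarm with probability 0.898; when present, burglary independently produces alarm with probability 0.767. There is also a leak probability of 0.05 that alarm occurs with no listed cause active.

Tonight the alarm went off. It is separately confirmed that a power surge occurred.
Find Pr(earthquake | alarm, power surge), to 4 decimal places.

Under noisy-OR, P(alarm | causes) = 1 − (1−0.05)·∏(1−qᵢ) over the active causes.
Enumerate the 4 (earthquake, burglary) configurations and weight by the priors:
  P(alarm | power surge) = 0.6067×0.88×0.55 + 0.908361×0.88×0.45 + 0.959883×0.12×0.55 + 0.990653×0.12×0.45
        = 0.293643 + 0.359711 + 0.063352 + 0.053495 = 0.770201
The terms with earthquake present sum to 0.116847, so
  P(earthquake | alarm, power surge) = 0.116847 / 0.770201 ≈ 0.1517

Pr(earthquake | alarm, power surge) ≈ 0.1517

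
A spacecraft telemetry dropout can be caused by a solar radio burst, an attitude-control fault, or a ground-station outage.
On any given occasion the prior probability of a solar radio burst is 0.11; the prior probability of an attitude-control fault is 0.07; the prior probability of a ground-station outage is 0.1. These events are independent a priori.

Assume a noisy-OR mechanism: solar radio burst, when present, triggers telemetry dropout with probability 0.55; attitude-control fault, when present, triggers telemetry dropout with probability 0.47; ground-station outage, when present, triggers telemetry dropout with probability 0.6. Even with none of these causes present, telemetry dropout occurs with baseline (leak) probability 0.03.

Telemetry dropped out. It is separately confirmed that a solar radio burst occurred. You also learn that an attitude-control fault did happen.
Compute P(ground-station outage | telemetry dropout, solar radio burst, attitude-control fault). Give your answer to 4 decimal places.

Under noisy-OR, P(telemetry dropout | causes) = 1 − (1−0.03)·∏(1−qᵢ) over the active causes.
Weight on ground-station outage=true, given the evidence: 0.907462·0.1 = 0.090746
Normalizer over all consistent configurations: 0.768655·0.9 + 0.907462·0.1 = 0.782535
Posterior = 0.090746 / 0.782535 ≈ 0.1160

P(ground-station outage | telemetry dropout, solar radio burst, attitude-control fault) ≈ 0.1160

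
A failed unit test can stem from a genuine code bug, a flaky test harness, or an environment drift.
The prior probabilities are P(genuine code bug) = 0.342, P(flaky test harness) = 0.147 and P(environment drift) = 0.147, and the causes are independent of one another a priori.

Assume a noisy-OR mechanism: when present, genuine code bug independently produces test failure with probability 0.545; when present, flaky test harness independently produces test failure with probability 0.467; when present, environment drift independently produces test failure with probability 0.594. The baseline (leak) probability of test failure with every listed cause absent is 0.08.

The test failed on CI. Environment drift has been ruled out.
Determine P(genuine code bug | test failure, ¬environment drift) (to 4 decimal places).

P(genuine code bug | test failure, ¬environment drift) ≈ 0.6890

Under noisy-OR, P(test failure | causes) = 1 − (1−0.08)·∏(1−qᵢ) over the active causes.
For the numerator, keep only genuine code bug=true terms: 0.169609 + 0.039057 = 0.208666
Normalizer over all consistent configurations: 0.08×0.658×0.853 + 0.50964×0.658×0.147 + 0.5814×0.342×0.853 + 0.776886×0.342×0.147 = 0.302863
P(genuine code bug | test failure, ¬environment drift) = 0.208666/0.302863 ≈ 0.6890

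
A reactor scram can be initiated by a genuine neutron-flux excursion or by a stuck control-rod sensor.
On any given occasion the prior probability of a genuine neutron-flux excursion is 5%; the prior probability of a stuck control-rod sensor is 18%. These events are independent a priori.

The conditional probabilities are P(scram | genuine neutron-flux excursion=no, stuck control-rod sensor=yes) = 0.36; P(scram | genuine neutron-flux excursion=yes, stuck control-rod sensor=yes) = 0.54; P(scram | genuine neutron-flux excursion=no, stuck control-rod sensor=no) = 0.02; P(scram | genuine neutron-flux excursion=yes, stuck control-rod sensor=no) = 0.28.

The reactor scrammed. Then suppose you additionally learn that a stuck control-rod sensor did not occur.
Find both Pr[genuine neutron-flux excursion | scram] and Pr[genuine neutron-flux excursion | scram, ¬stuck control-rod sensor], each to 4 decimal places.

Pr[genuine neutron-flux excursion | scram] ≈ 0.1748; Pr[genuine neutron-flux excursion | scram, ¬stuck control-rod sensor] ≈ 0.4242

Enumerate the 4 (genuine neutron-flux excursion, stuck control-rod sensor) configurations and weight by the priors:
  P(scram) = 0.02*0.95*0.82 + 0.36*0.95*0.18 + 0.28*0.05*0.82 + 0.54*0.05*0.18
        = 0.015580 + 0.061560 + 0.011480 + 0.004860 = 0.093480
The terms with genuine neutron-flux excursion present sum to 0.016340, so
  P(genuine neutron-flux excursion | scram) = 0.016340 / 0.093480 ≈ 0.1748

Now also conditioning on stuck control-rod sensor≠true:
Sum P(scram|·) weighted by the priors over both values of genuine neutron-flux excursion:
  P(scram | ¬stuck control-rod sensor) = 0.02×0.95 + 0.28×0.05
        = 0.019000 + 0.014000 = 0.033000
Keeping only the genuine neutron-flux excursion-present terms gives 0.014000, so
  P(genuine neutron-flux excursion | scram, ¬stuck control-rod sensor) = 0.014000 / 0.033000 ≈ 0.4242
With stuck control-rod sensor excluded, genuine neutron-flux excursion must carry more of the explanatory weight for the scram.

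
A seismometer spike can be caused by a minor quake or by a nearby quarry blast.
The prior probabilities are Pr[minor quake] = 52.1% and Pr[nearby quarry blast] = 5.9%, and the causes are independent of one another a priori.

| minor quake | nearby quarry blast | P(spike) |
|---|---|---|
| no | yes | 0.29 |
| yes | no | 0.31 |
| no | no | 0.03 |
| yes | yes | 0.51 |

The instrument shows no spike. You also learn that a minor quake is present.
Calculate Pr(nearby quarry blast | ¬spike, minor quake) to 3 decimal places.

For the numerator, keep only nearby quarry blast=true terms: 0.49*0.059 = 0.028910
Normalizer over all consistent configurations: 0.69*0.941 + 0.49*0.059 = 0.678200
P(nearby quarry blast | ¬spike, minor quake) = 0.028910/0.678200 ≈ 0.043

Pr(nearby quarry blast | ¬spike, minor quake) ≈ 0.043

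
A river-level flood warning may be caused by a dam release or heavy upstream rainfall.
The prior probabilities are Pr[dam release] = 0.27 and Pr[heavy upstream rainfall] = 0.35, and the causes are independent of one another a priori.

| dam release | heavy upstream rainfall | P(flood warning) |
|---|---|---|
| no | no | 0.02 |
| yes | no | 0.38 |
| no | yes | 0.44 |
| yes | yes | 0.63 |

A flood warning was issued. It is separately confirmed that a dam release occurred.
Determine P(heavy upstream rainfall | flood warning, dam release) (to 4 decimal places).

P(heavy upstream rainfall | flood warning, dam release) ≈ 0.4717

Sum P(flood warning|·) weighted by the priors over both values of heavy upstream rainfall:
  P(flood warning | dam release) = 0.38×0.65 + 0.63×0.35
        = 0.247000 + 0.220500 = 0.467500
Configurations with heavy upstream rainfall contribute 0.220500, so
  P(heavy upstream rainfall | flood warning, dam release) = 0.220500 / 0.467500 ≈ 0.4717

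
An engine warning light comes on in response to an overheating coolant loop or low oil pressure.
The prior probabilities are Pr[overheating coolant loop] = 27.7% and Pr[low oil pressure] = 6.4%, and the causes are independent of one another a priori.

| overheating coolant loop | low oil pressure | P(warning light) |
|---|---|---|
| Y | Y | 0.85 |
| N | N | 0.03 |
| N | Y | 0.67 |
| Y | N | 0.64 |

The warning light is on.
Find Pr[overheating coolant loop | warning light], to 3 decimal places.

Sum P(warning light|·) weighted by the priors over the 4 (overheating coolant loop, low oil pressure) configurations:
  P(warning light) = 0.03*0.723*0.936 + 0.67*0.723*0.064 + 0.64*0.277*0.936 + 0.85*0.277*0.064
        = 0.020302 + 0.031002 + 0.165934 + 0.015069 = 0.232307
Configurations with overheating coolant loop contribute 0.181003, so
  P(overheating coolant loop | warning light) = 0.181003 / 0.232307 ≈ 0.779

Pr[overheating coolant loop | warning light] ≈ 0.779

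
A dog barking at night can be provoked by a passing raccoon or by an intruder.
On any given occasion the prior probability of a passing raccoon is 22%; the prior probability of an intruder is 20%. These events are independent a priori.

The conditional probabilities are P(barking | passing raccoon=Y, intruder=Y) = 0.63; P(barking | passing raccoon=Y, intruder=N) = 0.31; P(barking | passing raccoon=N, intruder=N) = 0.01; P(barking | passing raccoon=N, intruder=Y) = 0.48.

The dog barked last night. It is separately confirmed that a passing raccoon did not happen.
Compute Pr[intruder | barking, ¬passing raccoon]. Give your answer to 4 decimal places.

Weight on intruder=true, given the evidence: 0.48·0.2 = 0.096000
The normalizing constant is 0.01·0.8 + 0.48·0.2 = 0.104000
P(intruder | barking, ¬passing raccoon) = 0.096000/0.104000 ≈ 0.9231

Pr[intruder | barking, ¬passing raccoon] ≈ 0.9231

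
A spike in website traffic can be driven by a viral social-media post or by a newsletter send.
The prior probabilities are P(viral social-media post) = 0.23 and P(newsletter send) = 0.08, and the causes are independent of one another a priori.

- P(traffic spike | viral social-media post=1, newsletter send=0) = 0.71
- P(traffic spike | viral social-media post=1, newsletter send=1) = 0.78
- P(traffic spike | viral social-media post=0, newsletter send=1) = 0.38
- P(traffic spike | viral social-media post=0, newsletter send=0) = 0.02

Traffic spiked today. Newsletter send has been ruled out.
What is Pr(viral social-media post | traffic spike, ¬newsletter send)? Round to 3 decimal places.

Pr(viral social-media post | traffic spike, ¬newsletter send) ≈ 0.914

By total probability over both values of viral social-media post:
  P(traffic spike | ¬newsletter send) = 0.02*0.77 + 0.71*0.23
        = 0.015400 + 0.163300 = 0.178700
The terms with viral social-media post present sum to 0.163300, so
  P(viral social-media post | traffic spike, ¬newsletter send) = 0.163300 / 0.178700 ≈ 0.914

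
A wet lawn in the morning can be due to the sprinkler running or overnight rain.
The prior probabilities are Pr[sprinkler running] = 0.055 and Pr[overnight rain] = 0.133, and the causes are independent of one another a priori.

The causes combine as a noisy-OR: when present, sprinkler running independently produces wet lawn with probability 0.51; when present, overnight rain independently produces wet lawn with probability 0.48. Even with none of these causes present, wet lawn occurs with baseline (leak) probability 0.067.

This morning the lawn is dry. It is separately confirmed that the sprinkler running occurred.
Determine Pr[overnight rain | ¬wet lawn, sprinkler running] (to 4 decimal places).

Pr[overnight rain | ¬wet lawn, sprinkler running] ≈ 0.0739

Under noisy-OR, P(wet lawn | causes) = 1 − (1−0.067)·∏(1−qᵢ) over the active causes.
P(¬wet lawn | sprinkler running) = 0.45717·0.867 + 0.237728·0.133 = 0.396366 + 0.031618 = 0.427984
Restricting to configurations with overnight rain present: 0.237728·0.133 = 0.031618.
P(overnight rain | ¬wet lawn, sprinkler running) = 0.031618 / 0.427984 ≈ 0.0739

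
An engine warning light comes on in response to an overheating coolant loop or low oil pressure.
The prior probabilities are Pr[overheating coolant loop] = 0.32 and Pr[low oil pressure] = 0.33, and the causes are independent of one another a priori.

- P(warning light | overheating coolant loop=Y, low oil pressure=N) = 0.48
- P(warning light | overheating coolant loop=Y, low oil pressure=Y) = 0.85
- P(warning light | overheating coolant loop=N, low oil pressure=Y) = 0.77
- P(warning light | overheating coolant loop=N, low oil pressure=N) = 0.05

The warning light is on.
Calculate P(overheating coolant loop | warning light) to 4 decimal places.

P(overheating coolant loop | warning light) ≈ 0.4963

By total probability over the 4 (overheating coolant loop, low oil pressure) configurations:
  P(warning light) = 0.05*0.68*0.67 + 0.77*0.68*0.33 + 0.48*0.32*0.67 + 0.85*0.32*0.33
        = 0.022780 + 0.172788 + 0.102912 + 0.089760 = 0.388240
The terms with overheating coolant loop present sum to 0.192672, so
  P(overheating coolant loop | warning light) = 0.192672 / 0.388240 ≈ 0.4963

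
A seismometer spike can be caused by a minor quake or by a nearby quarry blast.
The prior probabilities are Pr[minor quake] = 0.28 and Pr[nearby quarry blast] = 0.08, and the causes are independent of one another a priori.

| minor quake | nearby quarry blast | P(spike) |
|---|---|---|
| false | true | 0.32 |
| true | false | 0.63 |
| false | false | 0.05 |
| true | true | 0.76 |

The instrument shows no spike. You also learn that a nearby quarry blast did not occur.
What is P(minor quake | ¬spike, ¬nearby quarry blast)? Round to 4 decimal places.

P(minor quake | ¬spike, ¬nearby quarry blast) ≈ 0.1315

Enumerate both values of minor quake and weight by the priors:
  P(¬spike | ¬nearby quarry blast) = 0.95·0.72 + 0.37·0.28
        = 0.684000 + 0.103600 = 0.787600
Configurations with minor quake contribute 0.103600, so
  P(minor quake | ¬spike, ¬nearby quarry blast) = 0.103600 / 0.787600 ≈ 0.1315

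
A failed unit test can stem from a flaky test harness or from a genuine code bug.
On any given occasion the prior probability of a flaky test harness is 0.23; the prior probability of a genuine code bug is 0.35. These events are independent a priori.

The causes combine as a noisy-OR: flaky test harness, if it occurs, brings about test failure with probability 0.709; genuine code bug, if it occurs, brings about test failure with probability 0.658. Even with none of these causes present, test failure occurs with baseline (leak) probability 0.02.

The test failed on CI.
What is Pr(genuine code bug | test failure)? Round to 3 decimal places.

Pr(genuine code bug | test failure) ≈ 0.683

Under noisy-OR, P(test failure | causes) = 1 − (1−0.02)·∏(1−qᵢ) over the active causes.
Numerator (weight on configurations with genuine code bug): 0.179174 + 0.072649 = 0.251823
The normalizing constant is 0.02*0.77*0.65 + 0.66484*0.77*0.35 + 0.71482*0.23*0.65 + 0.902468*0.23*0.35 = 0.368699
Posterior = 0.251823 / 0.368699 ≈ 0.683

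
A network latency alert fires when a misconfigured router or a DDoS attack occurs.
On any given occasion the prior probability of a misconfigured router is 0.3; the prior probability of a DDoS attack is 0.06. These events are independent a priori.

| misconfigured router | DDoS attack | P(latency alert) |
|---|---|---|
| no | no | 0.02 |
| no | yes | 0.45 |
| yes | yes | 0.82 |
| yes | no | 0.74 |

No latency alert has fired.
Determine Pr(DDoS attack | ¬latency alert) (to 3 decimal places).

Enumerate the 4 (misconfigured router, DDoS attack) configurations and weight by the priors:
  P(¬latency alert) = 0.98·0.7·0.94 + 0.55·0.7·0.06 + 0.26·0.3·0.94 + 0.18·0.3·0.06
        = 0.644840 + 0.023100 + 0.073320 + 0.003240 = 0.744500
Keeping only the DDoS attack-present terms gives 0.026340, so
  P(DDoS attack | ¬latency alert) = 0.026340 / 0.744500 ≈ 0.035

Pr(DDoS attack | ¬latency alert) ≈ 0.035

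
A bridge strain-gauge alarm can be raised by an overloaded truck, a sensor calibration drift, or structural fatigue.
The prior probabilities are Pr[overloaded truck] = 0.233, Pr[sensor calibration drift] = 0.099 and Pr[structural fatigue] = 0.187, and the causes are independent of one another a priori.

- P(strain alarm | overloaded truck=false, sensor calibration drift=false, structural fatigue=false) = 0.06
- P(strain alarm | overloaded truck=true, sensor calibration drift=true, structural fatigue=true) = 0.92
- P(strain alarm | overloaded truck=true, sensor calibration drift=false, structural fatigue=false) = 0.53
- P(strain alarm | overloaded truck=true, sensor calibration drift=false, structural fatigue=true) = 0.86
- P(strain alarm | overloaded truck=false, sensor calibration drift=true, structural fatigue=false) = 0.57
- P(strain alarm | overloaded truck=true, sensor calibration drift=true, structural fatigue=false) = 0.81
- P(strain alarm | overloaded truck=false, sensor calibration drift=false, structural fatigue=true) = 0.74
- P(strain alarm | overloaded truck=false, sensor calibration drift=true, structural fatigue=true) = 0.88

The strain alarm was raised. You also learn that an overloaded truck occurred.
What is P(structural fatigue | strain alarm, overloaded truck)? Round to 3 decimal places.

Numerator (weight on configurations with structural fatigue): 0.144899 + 0.017032 = 0.161931
Denominator P(strain alarm | overloaded truck): 0.53*0.901*0.813 + 0.86*0.901*0.187 + 0.81*0.099*0.813 + 0.92*0.099*0.187 = 0.615357
P(structural fatigue | strain alarm, overloaded truck) = 0.161931/0.615357 ≈ 0.263

P(structural fatigue | strain alarm, overloaded truck) ≈ 0.263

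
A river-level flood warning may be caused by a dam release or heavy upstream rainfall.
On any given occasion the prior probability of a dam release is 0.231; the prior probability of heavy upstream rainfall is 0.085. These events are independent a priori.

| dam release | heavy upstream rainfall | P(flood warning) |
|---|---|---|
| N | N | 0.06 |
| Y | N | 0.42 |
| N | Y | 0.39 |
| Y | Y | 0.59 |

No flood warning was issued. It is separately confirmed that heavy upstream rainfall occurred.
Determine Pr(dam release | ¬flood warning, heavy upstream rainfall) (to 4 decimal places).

Pr(dam release | ¬flood warning, heavy upstream rainfall) ≈ 0.1680

P(¬flood warning | heavy upstream rainfall) = 0.61*0.769 + 0.41*0.231 = 0.469090 + 0.094710 = 0.563800
The dam release-present share is 0.41*0.231 = 0.094710.
So P(dam release | ¬flood warning, heavy upstream rainfall) = 0.094710/0.563800 ≈ 0.1680.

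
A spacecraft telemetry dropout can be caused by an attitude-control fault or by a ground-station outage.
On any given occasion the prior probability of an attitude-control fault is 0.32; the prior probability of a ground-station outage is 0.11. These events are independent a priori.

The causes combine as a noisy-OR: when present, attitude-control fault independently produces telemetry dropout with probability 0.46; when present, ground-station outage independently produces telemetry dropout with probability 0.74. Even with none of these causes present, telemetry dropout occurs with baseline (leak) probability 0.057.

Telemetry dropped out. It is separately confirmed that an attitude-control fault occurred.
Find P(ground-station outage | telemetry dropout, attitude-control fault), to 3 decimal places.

Under noisy-OR, P(telemetry dropout | causes) = 1 − (1−0.057)·∏(1−qᵢ) over the active causes.
Weight on ground-station outage=true, given the evidence: 0.867603·0.11 = 0.095436
Normalizer over all consistent configurations: 0.49078·0.89 + 0.867603·0.11 = 0.532230
P(ground-station outage | telemetry dropout, attitude-control fault) = 0.095436/0.532230 ≈ 0.179

P(ground-station outage | telemetry dropout, attitude-control fault) ≈ 0.179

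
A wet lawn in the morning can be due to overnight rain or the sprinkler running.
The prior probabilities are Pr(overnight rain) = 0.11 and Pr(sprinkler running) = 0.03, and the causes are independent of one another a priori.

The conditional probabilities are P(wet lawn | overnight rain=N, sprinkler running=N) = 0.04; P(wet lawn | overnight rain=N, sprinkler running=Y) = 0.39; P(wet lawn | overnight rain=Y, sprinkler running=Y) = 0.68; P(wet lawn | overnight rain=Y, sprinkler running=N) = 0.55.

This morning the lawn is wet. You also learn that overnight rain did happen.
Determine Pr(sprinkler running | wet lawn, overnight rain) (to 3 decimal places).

Pr(sprinkler running | wet lawn, overnight rain) ≈ 0.037

P(wet lawn | overnight rain) = 0.55·0.97 + 0.68·0.03 = 0.533500 + 0.020400 = 0.553900
The sprinkler running-present share is 0.68·0.03 = 0.020400.
Hence the posterior is 0.020400/0.553900 ≈ 0.037.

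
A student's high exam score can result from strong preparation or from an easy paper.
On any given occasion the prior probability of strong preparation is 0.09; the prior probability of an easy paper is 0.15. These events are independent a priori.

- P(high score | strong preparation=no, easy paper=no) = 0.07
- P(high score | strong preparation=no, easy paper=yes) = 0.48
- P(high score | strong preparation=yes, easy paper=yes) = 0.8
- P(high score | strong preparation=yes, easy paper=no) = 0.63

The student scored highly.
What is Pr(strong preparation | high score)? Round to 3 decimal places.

By total probability over the 4 (strong preparation, easy paper) configurations:
  P(high score) = 0.07*0.91*0.85 + 0.48*0.91*0.15 + 0.63*0.09*0.85 + 0.8*0.09*0.15
        = 0.054145 + 0.065520 + 0.048195 + 0.010800 = 0.178660
The terms with strong preparation present sum to 0.058995, so
  P(strong preparation | high score) = 0.058995 / 0.178660 ≈ 0.330

Pr(strong preparation | high score) ≈ 0.330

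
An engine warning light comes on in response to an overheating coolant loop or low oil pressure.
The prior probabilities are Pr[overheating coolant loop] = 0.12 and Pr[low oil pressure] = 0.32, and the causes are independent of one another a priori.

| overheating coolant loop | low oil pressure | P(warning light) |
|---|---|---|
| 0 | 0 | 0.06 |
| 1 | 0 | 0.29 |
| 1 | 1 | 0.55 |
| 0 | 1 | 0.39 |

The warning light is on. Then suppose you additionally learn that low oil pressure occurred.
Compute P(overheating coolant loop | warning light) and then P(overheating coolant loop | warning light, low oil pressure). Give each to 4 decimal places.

Weight on overheating coolant loop=true, given the evidence: 0.023664 + 0.021120 = 0.044784
Normalizer over all consistent configurations: 0.06×0.88×0.68 + 0.39×0.88×0.32 + 0.29×0.12×0.68 + 0.55×0.12×0.32 = 0.190512
Posterior = 0.044784 / 0.190512 ≈ 0.2351

Now also conditioning on low oil pressure=true:
P(warning light | low oil pressure) = 0.39*0.88 + 0.55*0.12 = 0.343200 + 0.066000 = 0.409200
The overheating coolant loop-present share is 0.55*0.12 = 0.066000.
Hence the posterior is 0.066000/0.409200 ≈ 0.1613.
The drop from 0.2351 to 0.1613 is the explaining-away (discounting) effect.

P(overheating coolant loop | warning light) ≈ 0.2351; P(overheating coolant loop | warning light, low oil pressure) ≈ 0.1613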